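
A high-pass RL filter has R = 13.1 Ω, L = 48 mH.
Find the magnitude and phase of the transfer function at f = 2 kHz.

Step 1 — Angular frequency: ω = 2π·2000 = 1.257e+04 rad/s.
Step 2 — Transfer function: H(jω) = jωL/(R + jωL).
Step 3 — Numerator jωL = j·603.2; denominator R + jωL = 13.1 + j603.2.
Step 4 — H = 0.9995 + j0.02171.
Step 5 — Magnitude: |H| = 0.9998 (-0.0 dB); phase: φ = 1.2°.

|H| = 0.9998 (-0.0 dB), φ = 1.2°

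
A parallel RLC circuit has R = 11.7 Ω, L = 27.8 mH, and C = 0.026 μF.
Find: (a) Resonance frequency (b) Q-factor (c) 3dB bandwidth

Step 1 — Resonance: ω₀ = 1/√(LC) = 1/√(0.0278·2.6e-08) = 3.72e+04 rad/s.
Step 2 — f₀ = ω₀/(2π) = 5920 Hz.
Step 3 — Parallel Q: Q = R/(ω₀L) = 11.7/(3.72e+04·0.0278) = 0.01131.
Step 4 — Bandwidth: Δω = ω₀/Q = 3.287e+06 rad/s; BW = Δω/(2π) = 5.232e+05 Hz.

(a) f₀ = 5920 Hz  (b) Q = 0.01131  (c) BW = 5.232e+05 Hz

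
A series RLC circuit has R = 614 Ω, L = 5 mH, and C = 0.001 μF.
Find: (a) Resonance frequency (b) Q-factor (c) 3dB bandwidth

Step 1 — Resonance: ω₀ = 1/√(LC) = 1/√(0.005·1e-09) = 4.472e+05 rad/s.
Step 2 — f₀ = ω₀/(2π) = 7.118e+04 Hz.
Step 3 — Series Q: Q = ω₀L/R = 4.472e+05·0.005/614 = 3.642.
Step 4 — Bandwidth: Δω = ω₀/Q = 1.228e+05 rad/s; BW = Δω/(2π) = 1.954e+04 Hz.

(a) f₀ = 7.118e+04 Hz  (b) Q = 3.642  (c) BW = 1.954e+04 Hz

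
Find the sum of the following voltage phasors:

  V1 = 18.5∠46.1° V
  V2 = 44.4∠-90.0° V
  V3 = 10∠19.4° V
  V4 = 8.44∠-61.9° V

Step 1 — Convert each phasor to rectangular form:
  V1 = 18.5·(cos(46.1°) + j·sin(46.1°)) = 12.83 + j13.33 V
  V2 = 44.4·(cos(-90.0°) + j·sin(-90.0°)) = 0 - j44.4 V
  V3 = 10·(cos(19.4°) + j·sin(19.4°)) = 9.432 + j3.322 V
  V4 = 8.44·(cos(-61.9°) + j·sin(-61.9°)) = 3.975 - j7.445 V
Step 2 — Sum components: V_total = 26.24 - j35.19 V.
Step 3 — Convert to polar: |V_total| = 43.9 V, ∠V_total = -53.3°.

V_total = 43.9∠-53.3° V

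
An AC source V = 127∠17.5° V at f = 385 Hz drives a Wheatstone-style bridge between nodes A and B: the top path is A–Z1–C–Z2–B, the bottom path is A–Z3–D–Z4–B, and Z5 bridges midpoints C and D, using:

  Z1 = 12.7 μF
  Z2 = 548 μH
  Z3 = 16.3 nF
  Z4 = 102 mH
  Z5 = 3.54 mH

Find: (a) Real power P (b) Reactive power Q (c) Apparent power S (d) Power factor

Step 1 — Angular frequency: ω = 2π·f = 2π·385 = 2419 rad/s.
Step 2 — Component impedances:
  Z1: Z = 1/(jωC) = -j/(ω·C) = 0 - j32.55 Ω
  Z2: Z = jωL = j·2419·0.000548 = 0 + j1.326 Ω
  Z3: Z = 1/(jωC) = -j/(ω·C) = 0 - j2.536e+04 Ω
  Z4: Z = jωL = j·2419·0.102 = 0 + j246.7 Ω
  Z5: Z = jωL = j·2419·0.00354 = 0 + j8.563 Ω
Step 3 — Bridge requires nodal analysis (the Z5 bridge couples midpoints C and D, so the two paths cannot be reduced to a simple series/parallel combination). Setting node B to ground and injecting 1 A at node A, the 3-node admittance system at A, C, D solves to V_A = Z_AB = 0 - j31.19 Ω = 31.19∠-90.0° Ω.
Step 4 — Source phasor: V = 127∠17.5° V = 121.1 + j38.19 V.
Step 5 — Current: I = V / Z = -1.224 + j3.883 A = 4.072∠107.5° A.
Step 6 — Complex power: S = V·I* = 0 - j517.1 VA.
Step 7 — Real power: P = Re(S) = 0 W.
Step 8 — Reactive power: Q = Im(S) = -517.1 VAR.
Step 9 — Apparent power: |S| = 517.1 VA.
Step 10 — Power factor: PF = P/|S| = 0 (leading).

(a) P = 0 W  (b) Q = -517.1 VAR  (c) S = 517.1 VA  (d) PF = 0 (leading)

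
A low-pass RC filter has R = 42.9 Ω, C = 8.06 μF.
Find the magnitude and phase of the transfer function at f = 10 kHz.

Step 1 — Angular frequency: ω = 2π·1e+04 = 6.283e+04 rad/s.
Step 2 — Transfer function: H(jω) = 1/(1 + jωRC).
Step 3 — Denominator: 1 + jωRC = 1 + j·6.283e+04·42.9·8.06e-06 = 1 + j21.73.
Step 4 — H = 0.002114 - j0.04593.
Step 5 — Magnitude: |H| = 0.04598 (-26.7 dB); phase: φ = -87.4°.

|H| = 0.04598 (-26.7 dB), φ = -87.4°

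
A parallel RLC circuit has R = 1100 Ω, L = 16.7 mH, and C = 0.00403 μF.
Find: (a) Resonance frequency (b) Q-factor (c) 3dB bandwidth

Step 1 — Resonance: ω₀ = 1/√(LC) = 1/√(0.0167·4.03e-09) = 1.219e+05 rad/s.
Step 2 — f₀ = ω₀/(2π) = 1.94e+04 Hz.
Step 3 — Parallel Q: Q = R/(ω₀L) = 1100/(1.219e+05·0.0167) = 0.5404.
Step 4 — Bandwidth: Δω = ω₀/Q = 2.256e+05 rad/s; BW = Δω/(2π) = 3.59e+04 Hz.

(a) f₀ = 1.94e+04 Hz  (b) Q = 0.5404  (c) BW = 3.59e+04 Hz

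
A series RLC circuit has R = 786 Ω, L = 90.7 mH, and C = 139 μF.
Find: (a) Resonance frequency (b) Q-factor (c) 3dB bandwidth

Step 1 — Resonance condition Im(Z)=0 gives ω₀ = 1/√(LC).
Step 2 — ω₀ = 1/√(0.0907·0.000139) = 281.6 rad/s.
Step 3 — f₀ = ω₀/(2π) = 44.82 Hz.
Step 4 — Series Q: Q = ω₀L/R = 281.6·0.0907/786 = 0.0325.
Step 5 — 3dB bandwidth: Δω = ω₀/Q = 8666 rad/s; BW = Δω/(2π) = 1379 Hz.

(a) f₀ = 44.82 Hz  (b) Q = 0.0325  (c) BW = 1379 Hz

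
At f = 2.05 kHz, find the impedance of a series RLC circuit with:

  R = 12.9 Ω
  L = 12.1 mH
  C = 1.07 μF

Step 1 — Angular frequency: ω = 2π·f = 2π·2050 = 1.288e+04 rad/s.
Step 2 — Component impedances:
  R: Z = R = 12.9 Ω
  L: Z = jωL = j·1.288e+04·0.0121 = 0 + j155.9 Ω
  C: Z = 1/(jωC) = -j/(ω·C) = 0 - j72.56 Ω
Step 3 — Series combination: Z_total = R + L + C = 12.9 + j83.3 Ω = 84.29∠81.2° Ω.

Z = 12.9 + j83.3 Ω = 84.29∠81.2° Ω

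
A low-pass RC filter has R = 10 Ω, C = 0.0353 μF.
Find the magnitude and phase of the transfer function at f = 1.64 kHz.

Step 1 — Angular frequency: ω = 2π·1640 = 1.03e+04 rad/s.
Step 2 — Transfer function: H(jω) = 1/(1 + jωRC).
Step 3 — Denominator: 1 + jωRC = 1 + j·1.03e+04·10·3.53e-08 = 1 + j0.003637.
Step 4 — H = 1 - j0.003637.
Step 5 — Magnitude: |H| = 1 (-0.0 dB); phase: φ = -0.2°.

|H| = 1 (-0.0 dB), φ = -0.2°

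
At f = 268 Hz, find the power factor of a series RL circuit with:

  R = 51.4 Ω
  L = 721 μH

Step 1 — Angular frequency: ω = 2π·f = 2π·268 = 1684 rad/s.
Step 2 — Component impedances:
  R: Z = R = 51.4 Ω
  L: Z = jωL = j·1684·0.000721 = 0 + j1.214 Ω
Step 3 — Series combination: Z_total = R + L = 51.4 + j1.214 Ω = 51.41∠1.4° Ω.
Step 4 — Power factor: PF = cos(φ) = Re(Z)/|Z| = 51.4/51.414 = 0.9997.
Step 5 — Type: Im(Z) = 1.214 ⇒ lagging (phase φ = 1.4°).

PF = 0.9997 (lagging, φ = 1.4°)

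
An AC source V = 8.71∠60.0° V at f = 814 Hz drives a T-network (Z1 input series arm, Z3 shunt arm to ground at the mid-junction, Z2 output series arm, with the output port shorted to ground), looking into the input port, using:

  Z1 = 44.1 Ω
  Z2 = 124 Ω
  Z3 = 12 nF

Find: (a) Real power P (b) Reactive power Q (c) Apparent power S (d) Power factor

Step 1 — Angular frequency: ω = 2π·f = 2π·814 = 5115 rad/s.
Step 2 — Component impedances:
  Z1: Z = R = 44.1 Ω
  Z2: Z = R = 124 Ω
  Z3: Z = 1/(jωC) = -j/(ω·C) = 0 - j1.629e+04 Ω
Step 3 — With the output port shorted to ground, the output series arm Z2 runs from the junction to ground; the shunt arm Z3 also runs from the junction to ground. They appear in parallel: Z3 || Z2 = 124 - j0.9436 Ω.
Step 4 — Series with input arm Z1: Z_in = Z1 + (Z3 || Z2) = 168.1 - j0.9436 Ω = 168.1∠-0.3° Ω.
Step 5 — Source phasor: V = 8.71∠60.0° V = 4.355 + j7.543 V.
Step 6 — Current: I = V / Z = 0.02566 + j0.04502 A = 0.05182∠60.3° A.
Step 7 — Complex power: S = V·I* = 0.4513 - j0.002534 VA.
Step 8 — Real power: P = Re(S) = 0.4513 W.
Step 9 — Reactive power: Q = Im(S) = -0.002534 VAR.
Step 10 — Apparent power: |S| = 0.4513 VA.
Step 11 — Power factor: PF = P/|S| = 1 (leading).

(a) P = 0.4513 W  (b) Q = -0.002534 VAR  (c) S = 0.4513 VA  (d) PF = 1 (leading)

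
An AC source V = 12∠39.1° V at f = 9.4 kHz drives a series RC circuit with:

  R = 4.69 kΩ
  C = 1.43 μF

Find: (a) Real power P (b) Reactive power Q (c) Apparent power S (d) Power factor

Step 1 — Angular frequency: ω = 2π·f = 2π·9400 = 5.906e+04 rad/s.
Step 2 — Component impedances:
  R: Z = R = 4690 Ω
  C: Z = 1/(jωC) = -j/(ω·C) = 0 - j11.84 Ω
Step 3 — Series combination: Z_total = R + C = 4690 - j11.84 Ω = 4690∠-0.1° Ω.
Step 4 — Source phasor: V = 12∠39.1° V = 9.313 + j7.568 V.
Step 5 — Current: I = V / Z = 0.001982 + j0.001619 A = 0.002559∠39.2° A.
Step 6 — Complex power: S = V·I* = 0.0307 - j7.751e-05 VA.
Step 7 — Real power: P = Re(S) = 0.0307 W.
Step 8 — Reactive power: Q = Im(S) = -7.751e-05 VAR.
Step 9 — Apparent power: |S| = 0.0307 VA.
Step 10 — Power factor: PF = P/|S| = 1 (leading).

(a) P = 0.0307 W  (b) Q = -7.751e-05 VAR  (c) S = 0.0307 VA  (d) PF = 1 (leading)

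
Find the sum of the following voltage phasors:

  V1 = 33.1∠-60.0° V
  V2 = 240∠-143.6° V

Step 1 — Convert each phasor to rectangular form:
  V1 = 33.1·(cos(-60.0°) + j·sin(-60.0°)) = 16.55 - j28.67 V
  V2 = 240·(cos(-143.6°) + j·sin(-143.6°)) = -193.2 - j142.4 V
Step 2 — Sum components: V_total = -176.6 - j171.1 V.
Step 3 — Convert to polar: |V_total| = 245.9 V, ∠V_total = -135.9°.

V_total = 245.9∠-135.9° V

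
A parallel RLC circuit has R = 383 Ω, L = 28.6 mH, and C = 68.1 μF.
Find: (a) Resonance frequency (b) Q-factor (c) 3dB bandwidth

Step 1 — Resonance: ω₀ = 1/√(LC) = 1/√(0.0286·6.81e-05) = 716.5 rad/s.
Step 2 — f₀ = ω₀/(2π) = 114 Hz.
Step 3 — Parallel Q: Q = R/(ω₀L) = 383/(716.5·0.0286) = 18.69.
Step 4 — Bandwidth: Δω = ω₀/Q = 38.34 rad/s; BW = Δω/(2π) = 6.102 Hz.

(a) f₀ = 114 Hz  (b) Q = 18.69  (c) BW = 6.102 Hz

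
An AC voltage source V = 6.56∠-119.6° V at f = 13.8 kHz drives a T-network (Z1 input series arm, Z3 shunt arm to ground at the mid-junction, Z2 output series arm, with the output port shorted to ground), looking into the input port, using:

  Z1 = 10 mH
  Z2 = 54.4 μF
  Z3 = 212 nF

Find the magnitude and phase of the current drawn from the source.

Step 1 — Angular frequency: ω = 2π·f = 2π·1.38e+04 = 8.671e+04 rad/s.
Step 2 — Component impedances:
  Z1: Z = jωL = j·8.671e+04·0.01 = 0 + j867.1 Ω
  Z2: Z = 1/(jωC) = -j/(ω·C) = 0 - j0.212 Ω
  Z3: Z = 1/(jωC) = -j/(ω·C) = 0 - j54.4 Ω
Step 3 — With the output port shorted to ground, the output series arm Z2 runs from the junction to ground; the shunt arm Z3 also runs from the junction to ground. They appear in parallel: Z3 || Z2 = 0 - j0.2112 Ω.
Step 4 — Series with input arm Z1: Z_in = Z1 + (Z3 || Z2) = 0 + j866.9 Ω = 866.9∠90.0° Ω.
Step 5 — Source phasor: V = 6.56∠-119.6° V = -3.24 - j5.704 V.
Step 6 — Ohm's law: I = V / Z_total = (-3.24 - j5.704) / (0 + j866.9) = -0.00658 + j0.003738 A.
Step 7 — Convert to polar: |I| = 0.007567 A, ∠I = 150.4°.

I = 0.007567∠150.4° A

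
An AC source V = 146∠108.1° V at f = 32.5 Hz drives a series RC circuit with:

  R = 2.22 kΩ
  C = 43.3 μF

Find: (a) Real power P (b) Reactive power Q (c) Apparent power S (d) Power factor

Step 1 — Angular frequency: ω = 2π·f = 2π·32.5 = 204.2 rad/s.
Step 2 — Component impedances:
  R: Z = R = 2220 Ω
  C: Z = 1/(jωC) = -j/(ω·C) = 0 - j113.1 Ω
Step 3 — Series combination: Z_total = R + C = 2220 - j113.1 Ω = 2223∠-2.9° Ω.
Step 4 — Source phasor: V = 146∠108.1° V = -45.36 + j138.8 V.
Step 5 — Current: I = V / Z = -0.02356 + j0.06131 A = 0.06568∠111.0° A.
Step 6 — Complex power: S = V·I* = 9.577 - j0.4879 VA.
Step 7 — Real power: P = Re(S) = 9.577 W.
Step 8 — Reactive power: Q = Im(S) = -0.4879 VAR.
Step 9 — Apparent power: |S| = 9.589 VA.
Step 10 — Power factor: PF = P/|S| = 0.9987 (leading).

(a) P = 9.577 W  (b) Q = -0.4879 VAR  (c) S = 9.589 VA  (d) PF = 0.9987 (leading)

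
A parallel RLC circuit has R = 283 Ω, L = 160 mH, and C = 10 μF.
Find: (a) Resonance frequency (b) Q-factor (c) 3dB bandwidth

Step 1 — Resonance: ω₀ = 1/√(LC) = 1/√(0.16·1e-05) = 790.6 rad/s.
Step 2 — f₀ = ω₀/(2π) = 125.8 Hz.
Step 3 — Parallel Q: Q = R/(ω₀L) = 283/(790.6·0.16) = 2.237.
Step 4 — Bandwidth: Δω = ω₀/Q = 353.4 rad/s; BW = Δω/(2π) = 56.24 Hz.

(a) f₀ = 125.8 Hz  (b) Q = 2.237  (c) BW = 56.24 Hz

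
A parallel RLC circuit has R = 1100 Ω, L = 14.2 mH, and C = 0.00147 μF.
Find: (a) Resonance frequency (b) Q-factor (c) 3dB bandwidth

Step 1 — Resonance: ω₀ = 1/√(LC) = 1/√(0.0142·1.47e-09) = 2.189e+05 rad/s.
Step 2 — f₀ = ω₀/(2π) = 3.484e+04 Hz.
Step 3 — Parallel Q: Q = R/(ω₀L) = 1100/(2.189e+05·0.0142) = 0.3539.
Step 4 — Bandwidth: Δω = ω₀/Q = 6.184e+05 rad/s; BW = Δω/(2π) = 9.843e+04 Hz.

(a) f₀ = 3.484e+04 Hz  (b) Q = 0.3539  (c) BW = 9.843e+04 Hz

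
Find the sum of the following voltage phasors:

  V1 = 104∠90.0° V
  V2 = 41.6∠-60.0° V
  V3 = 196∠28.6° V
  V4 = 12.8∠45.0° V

Step 1 — Convert each phasor to rectangular form:
  V1 = 104·(cos(90.0°) + j·sin(90.0°)) = 0 + j104 V
  V2 = 41.6·(cos(-60.0°) + j·sin(-60.0°)) = 20.8 - j36.03 V
  V3 = 196·(cos(28.6°) + j·sin(28.6°)) = 172.1 + j93.82 V
  V4 = 12.8·(cos(45.0°) + j·sin(45.0°)) = 9.051 + j9.051 V
Step 2 — Sum components: V_total = 201.9 + j170.8 V.
Step 3 — Convert to polar: |V_total| = 264.5 V, ∠V_total = 40.2°.

V_total = 264.5∠40.2° V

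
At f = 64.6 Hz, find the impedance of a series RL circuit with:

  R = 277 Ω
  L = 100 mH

Step 1 — Angular frequency: ω = 2π·f = 2π·64.6 = 405.9 rad/s.
Step 2 — Component impedances:
  R: Z = R = 277 Ω
  L: Z = jωL = j·405.9·0.1 = 0 + j40.59 Ω
Step 3 — Series combination: Z_total = R + L = 277 + j40.59 Ω = 280∠8.3° Ω.

Z = 277 + j40.59 Ω = 280∠8.3° Ω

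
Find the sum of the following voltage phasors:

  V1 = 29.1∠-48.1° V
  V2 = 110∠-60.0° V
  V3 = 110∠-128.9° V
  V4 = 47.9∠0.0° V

Step 1 — Convert each phasor to rectangular form:
  V1 = 29.1·(cos(-48.1°) + j·sin(-48.1°)) = 19.43 - j21.66 V
  V2 = 110·(cos(-60.0°) + j·sin(-60.0°)) = 55 - j95.26 V
  V3 = 110·(cos(-128.9°) + j·sin(-128.9°)) = -69.08 - j85.61 V
  V4 = 47.9·(cos(0.0°) + j·sin(0.0°)) = 47.9 V
Step 2 — Sum components: V_total = 53.26 - j202.5 V.
Step 3 — Convert to polar: |V_total| = 209.4 V, ∠V_total = -75.3°.

V_total = 209.4∠-75.3° V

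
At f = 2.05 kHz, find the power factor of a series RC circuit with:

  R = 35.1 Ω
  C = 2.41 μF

Step 1 — Angular frequency: ω = 2π·f = 2π·2050 = 1.288e+04 rad/s.
Step 2 — Component impedances:
  R: Z = R = 35.1 Ω
  C: Z = 1/(jωC) = -j/(ω·C) = 0 - j32.21 Ω
Step 3 — Series combination: Z_total = R + C = 35.1 - j32.21 Ω = 47.64∠-42.5° Ω.
Step 4 — Power factor: PF = cos(φ) = Re(Z)/|Z| = 35.1/47.642 = 0.7367.
Step 5 — Type: Im(Z) = -32.21 ⇒ leading (phase φ = -42.5°).

PF = 0.7367 (leading, φ = -42.5°)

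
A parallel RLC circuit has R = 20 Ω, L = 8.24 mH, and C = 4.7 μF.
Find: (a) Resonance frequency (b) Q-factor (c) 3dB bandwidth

Step 1 — Resonance: ω₀ = 1/√(LC) = 1/√(0.00824·4.7e-06) = 5081 rad/s.
Step 2 — f₀ = ω₀/(2π) = 808.7 Hz.
Step 3 — Parallel Q: Q = R/(ω₀L) = 20/(5081·0.00824) = 0.4777.
Step 4 — Bandwidth: Δω = ω₀/Q = 1.064e+04 rad/s; BW = Δω/(2π) = 1693 Hz.

(a) f₀ = 808.7 Hz  (b) Q = 0.4777  (c) BW = 1693 Hz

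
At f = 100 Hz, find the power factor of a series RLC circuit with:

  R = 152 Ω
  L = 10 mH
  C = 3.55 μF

Step 1 — Angular frequency: ω = 2π·f = 2π·100 = 628.3 rad/s.
Step 2 — Component impedances:
  R: Z = R = 152 Ω
  L: Z = jωL = j·628.3·0.01 = 0 + j6.283 Ω
  C: Z = 1/(jωC) = -j/(ω·C) = 0 - j448.3 Ω
Step 3 — Series combination: Z_total = R + L + C = 152 - j442 Ω = 467.4∠-71.0° Ω.
Step 4 — Power factor: PF = cos(φ) = Re(Z)/|Z| = 152/467.4 = 0.3252.
Step 5 — Type: Im(Z) = -442 ⇒ leading (phase φ = -71.0°).

PF = 0.3252 (leading, φ = -71.0°)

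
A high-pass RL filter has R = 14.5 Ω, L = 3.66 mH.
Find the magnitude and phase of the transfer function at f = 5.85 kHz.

Step 1 — Angular frequency: ω = 2π·5850 = 3.676e+04 rad/s.
Step 2 — Transfer function: H(jω) = jωL/(R + jωL).
Step 3 — Numerator jωL = j·134.5; denominator R + jωL = 14.5 + j134.5.
Step 4 — H = 0.9885 + j0.1065.
Step 5 — Magnitude: |H| = 0.9942 (-0.1 dB); phase: φ = 6.2°.

|H| = 0.9942 (-0.1 dB), φ = 6.2°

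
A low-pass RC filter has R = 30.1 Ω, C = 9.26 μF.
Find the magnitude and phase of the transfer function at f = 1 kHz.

Step 1 — Angular frequency: ω = 2π·1000 = 6283 rad/s.
Step 2 — Transfer function: H(jω) = 1/(1 + jωRC).
Step 3 — Denominator: 1 + jωRC = 1 + j·6283·30.1·9.26e-06 = 1 + j1.751.
Step 4 — H = 0.2459 - j0.4306.
Step 5 — Magnitude: |H| = 0.4959 (-6.1 dB); phase: φ = -60.3°.

|H| = 0.4959 (-6.1 dB), φ = -60.3°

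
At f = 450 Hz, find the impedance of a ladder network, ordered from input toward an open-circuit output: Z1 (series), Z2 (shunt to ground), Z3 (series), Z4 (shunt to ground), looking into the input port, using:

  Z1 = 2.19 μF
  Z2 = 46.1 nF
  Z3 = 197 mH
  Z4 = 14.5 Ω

Step 1 — Angular frequency: ω = 2π·f = 2π·450 = 2827 rad/s.
Step 2 — Component impedances:
  Z1: Z = 1/(jωC) = -j/(ω·C) = 0 - j161.5 Ω
  Z2: Z = 1/(jωC) = -j/(ω·C) = 0 - j7672 Ω
  Z3: Z = jωL = j·2827·0.197 = 0 + j557 Ω
  Z4: Z = R = 14.5 Ω
Step 3 — Ladder network (open output): work backward from the far end, alternating series and parallel combinations. Z_in = 16.86 + j439.1 Ω = 439.4∠87.8° Ω.

Z = 16.86 + j439.1 Ω = 439.4∠87.8° Ω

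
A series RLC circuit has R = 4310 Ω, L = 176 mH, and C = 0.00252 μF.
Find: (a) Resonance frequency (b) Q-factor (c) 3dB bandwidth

Step 1 — Resonance: ω₀ = 1/√(LC) = 1/√(0.176·2.52e-09) = 4.748e+04 rad/s.
Step 2 — f₀ = ω₀/(2π) = 7557 Hz.
Step 3 — Series Q: Q = ω₀L/R = 4.748e+04·0.176/4310 = 1.939.
Step 4 — Bandwidth: Δω = ω₀/Q = 2.449e+04 rad/s; BW = Δω/(2π) = 3897 Hz.

(a) f₀ = 7557 Hz  (b) Q = 1.939  (c) BW = 3897 Hz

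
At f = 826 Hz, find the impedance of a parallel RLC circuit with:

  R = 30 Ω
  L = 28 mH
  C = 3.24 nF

Step 1 — Angular frequency: ω = 2π·f = 2π·826 = 5190 rad/s.
Step 2 — Component impedances:
  R: Z = R = 30 Ω
  L: Z = jωL = j·5190·0.028 = 0 + j145.3 Ω
  C: Z = 1/(jωC) = -j/(ω·C) = 0 - j5.947e+04 Ω
Step 3 — Parallel combination: 1/Z_total = 1/R + 1/L + 1/C; Z_total = 28.78 + j5.927 Ω = 29.38∠11.6° Ω.

Z = 28.78 + j5.927 Ω = 29.38∠11.6° Ω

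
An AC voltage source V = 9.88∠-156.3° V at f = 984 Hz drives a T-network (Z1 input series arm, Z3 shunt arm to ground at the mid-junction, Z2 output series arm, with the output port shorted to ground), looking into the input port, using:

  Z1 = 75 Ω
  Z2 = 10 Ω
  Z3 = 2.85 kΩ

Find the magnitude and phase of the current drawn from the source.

Step 1 — Angular frequency: ω = 2π·f = 2π·984 = 6183 rad/s.
Step 2 — Component impedances:
  Z1: Z = R = 75 Ω
  Z2: Z = R = 10 Ω
  Z3: Z = R = 2850 Ω
Step 3 — With the output port shorted to ground, the output series arm Z2 runs from the junction to ground; the shunt arm Z3 also runs from the junction to ground. They appear in parallel: Z3 || Z2 = 9.965 Ω.
Step 4 — Series with input arm Z1: Z_in = Z1 + (Z3 || Z2) = 84.97 Ω = 84.97∠0.0° Ω.
Step 5 — Source phasor: V = 9.88∠-156.3° V = -9.047 - j3.971 V.
Step 6 — Ohm's law: I = V / Z_total = (-9.047 - j3.971) / (84.97) = -0.1065 - j0.04674 A.
Step 7 — Convert to polar: |I| = 0.1163 A, ∠I = -156.3°.

I = 0.1163∠-156.3° A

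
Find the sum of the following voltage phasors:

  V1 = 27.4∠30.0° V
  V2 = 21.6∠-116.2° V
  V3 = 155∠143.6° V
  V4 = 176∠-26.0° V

Step 1 — Convert each phasor to rectangular form:
  V1 = 27.4·(cos(30.0°) + j·sin(30.0°)) = 23.73 + j13.7 V
  V2 = 21.6·(cos(-116.2°) + j·sin(-116.2°)) = -9.537 - j19.38 V
  V3 = 155·(cos(143.6°) + j·sin(143.6°)) = -124.8 + j91.98 V
  V4 = 176·(cos(-26.0°) + j·sin(-26.0°)) = 158.2 - j77.15 V
Step 2 — Sum components: V_total = 47.62 + j9.146 V.
Step 3 — Convert to polar: |V_total| = 48.49 V, ∠V_total = 10.9°.

V_total = 48.49∠10.9° V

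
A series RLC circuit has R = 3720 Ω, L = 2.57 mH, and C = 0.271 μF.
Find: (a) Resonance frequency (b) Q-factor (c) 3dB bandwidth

Step 1 — Resonance: ω₀ = 1/√(LC) = 1/√(0.00257·2.71e-07) = 3.789e+04 rad/s.
Step 2 — f₀ = ω₀/(2π) = 6031 Hz.
Step 3 — Series Q: Q = ω₀L/R = 3.789e+04·0.00257/3720 = 0.02618.
Step 4 — Bandwidth: Δω = ω₀/Q = 1.447e+06 rad/s; BW = Δω/(2π) = 2.304e+05 Hz.

(a) f₀ = 6031 Hz  (b) Q = 0.02618  (c) BW = 2.304e+05 Hz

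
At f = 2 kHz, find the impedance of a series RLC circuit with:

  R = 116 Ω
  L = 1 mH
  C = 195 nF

Step 1 — Angular frequency: ω = 2π·f = 2π·2000 = 1.257e+04 rad/s.
Step 2 — Component impedances:
  R: Z = R = 116 Ω
  L: Z = jωL = j·1.257e+04·0.001 = 0 + j12.57 Ω
  C: Z = 1/(jωC) = -j/(ω·C) = 0 - j408.1 Ω
Step 3 — Series combination: Z_total = R + L + C = 116 - j395.5 Ω = 412.2∠-73.7° Ω.

Z = 116 - j395.5 Ω = 412.2∠-73.7° Ω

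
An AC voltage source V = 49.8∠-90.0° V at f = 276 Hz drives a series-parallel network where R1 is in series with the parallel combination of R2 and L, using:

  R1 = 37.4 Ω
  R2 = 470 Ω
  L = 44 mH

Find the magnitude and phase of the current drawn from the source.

Step 1 — Angular frequency: ω = 2π·f = 2π·276 = 1734 rad/s.
Step 2 — Component impedances:
  R1: Z = R = 37.4 Ω
  R2: Z = R = 470 Ω
  L: Z = jωL = j·1734·0.044 = 0 + j76.3 Ω
Step 3 — Parallel branch: R2 || L = 1/(1/R2 + 1/L) = 12.07 + j74.34 Ω.
Step 4 — Series with R1: Z_total = R1 + (R2 || L) = 49.47 + j74.34 Ω = 89.3∠56.4° Ω.
Step 5 — Source phasor: V = 49.8∠-90.0° V = 0 - j49.8 V.
Step 6 — Ohm's law: I = V / Z_total = (0 - j49.8) / (49.47 + j74.34) = -0.4643 - j0.3089 A.
Step 7 — Convert to polar: |I| = 0.5577 A, ∠I = -146.4°.

I = 0.5577∠-146.4° A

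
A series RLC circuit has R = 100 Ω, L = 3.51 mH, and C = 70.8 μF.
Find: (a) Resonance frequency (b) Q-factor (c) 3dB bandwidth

Step 1 — Resonance condition Im(Z)=0 gives ω₀ = 1/√(LC).
Step 2 — ω₀ = 1/√(0.00351·7.08e-05) = 2006 rad/s.
Step 3 — f₀ = ω₀/(2π) = 319.3 Hz.
Step 4 — Series Q: Q = ω₀L/R = 2006·0.00351/100 = 0.07041.
Step 5 — 3dB bandwidth: Δω = ω₀/Q = 2.849e+04 rad/s; BW = Δω/(2π) = 4534 Hz.

(a) f₀ = 319.3 Hz  (b) Q = 0.07041  (c) BW = 4534 Hz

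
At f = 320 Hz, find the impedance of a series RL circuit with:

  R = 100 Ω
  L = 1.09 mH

Step 1 — Angular frequency: ω = 2π·f = 2π·320 = 2011 rad/s.
Step 2 — Component impedances:
  R: Z = R = 100 Ω
  L: Z = jωL = j·2011·0.00109 = 0 + j2.192 Ω
Step 3 — Series combination: Z_total = R + L = 100 + j2.192 Ω = 100∠1.3° Ω.

Z = 100 + j2.192 Ω = 100∠1.3° Ω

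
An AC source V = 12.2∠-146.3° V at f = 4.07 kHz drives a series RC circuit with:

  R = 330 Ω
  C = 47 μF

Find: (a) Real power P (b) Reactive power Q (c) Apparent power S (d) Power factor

Step 1 — Angular frequency: ω = 2π·f = 2π·4070 = 2.557e+04 rad/s.
Step 2 — Component impedances:
  R: Z = R = 330 Ω
  C: Z = 1/(jωC) = -j/(ω·C) = 0 - j0.832 Ω
Step 3 — Series combination: Z_total = R + C = 330 - j0.832 Ω = 330∠-0.1° Ω.
Step 4 — Source phasor: V = 12.2∠-146.3° V = -10.15 - j6.769 V.
Step 5 — Current: I = V / Z = -0.03071 - j0.02059 A = 0.03697∠-146.2° A.
Step 6 — Complex power: S = V·I* = 0.451 - j0.001137 VA.
Step 7 — Real power: P = Re(S) = 0.451 W.
Step 8 — Reactive power: Q = Im(S) = -0.001137 VAR.
Step 9 — Apparent power: |S| = 0.451 VA.
Step 10 — Power factor: PF = P/|S| = 1 (leading).

(a) P = 0.451 W  (b) Q = -0.001137 VAR  (c) S = 0.451 VA  (d) PF = 1 (leading)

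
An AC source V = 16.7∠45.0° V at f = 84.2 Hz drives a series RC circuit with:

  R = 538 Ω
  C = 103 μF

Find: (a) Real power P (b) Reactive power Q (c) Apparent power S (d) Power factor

Step 1 — Angular frequency: ω = 2π·f = 2π·84.2 = 529 rad/s.
Step 2 — Component impedances:
  R: Z = R = 538 Ω
  C: Z = 1/(jωC) = -j/(ω·C) = 0 - j18.35 Ω
Step 3 — Series combination: Z_total = R + C = 538 - j18.35 Ω = 538.3∠-2.0° Ω.
Step 4 — Source phasor: V = 16.7∠45.0° V = 11.81 + j11.81 V.
Step 5 — Current: I = V / Z = 0.02118 + j0.02267 A = 0.03102∠47.0° A.
Step 6 — Complex power: S = V·I* = 0.5178 - j0.01766 VA.
Step 7 — Real power: P = Re(S) = 0.5178 W.
Step 8 — Reactive power: Q = Im(S) = -0.01766 VAR.
Step 9 — Apparent power: |S| = 0.5181 VA.
Step 10 — Power factor: PF = P/|S| = 0.9994 (leading).

(a) P = 0.5178 W  (b) Q = -0.01766 VAR  (c) S = 0.5181 VA  (d) PF = 0.9994 (leading)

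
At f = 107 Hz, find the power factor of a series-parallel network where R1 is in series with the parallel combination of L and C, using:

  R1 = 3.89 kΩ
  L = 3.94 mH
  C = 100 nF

Step 1 — Angular frequency: ω = 2π·f = 2π·107 = 672.3 rad/s.
Step 2 — Component impedances:
  R1: Z = R = 3890 Ω
  L: Z = jωL = j·672.3·0.00394 = 0 + j2.649 Ω
  C: Z = 1/(jωC) = -j/(ω·C) = 0 - j1.487e+04 Ω
Step 3 — Parallel branch: L || C = 1/(1/L + 1/C) = 0 + j2.649 Ω.
Step 4 — Series with R1: Z_total = R1 + (L || C) = 3890 + j2.649 Ω = 3890∠0.0° Ω.
Step 5 — Power factor: PF = cos(φ) = Re(Z)/|Z| = 3890/3890 = 1.
Step 6 — Type: Im(Z) = 2.649 ⇒ lagging (phase φ = 0.0°).

PF = 1 (lagging, φ = 0.0°)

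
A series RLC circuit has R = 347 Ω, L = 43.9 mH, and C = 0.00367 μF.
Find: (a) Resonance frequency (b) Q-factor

Step 1 — Resonance condition Im(Z)=0 gives ω₀ = 1/√(LC).
Step 2 — ω₀ = 1/√(0.0439·3.67e-09) = 7.878e+04 rad/s.
Step 3 — f₀ = ω₀/(2π) = 1.254e+04 Hz.
Step 4 — Series Q: Q = ω₀L/R = 7.878e+04·0.0439/347 = 9.967.

(a) f₀ = 1.254e+04 Hz  (b) Q = 9.967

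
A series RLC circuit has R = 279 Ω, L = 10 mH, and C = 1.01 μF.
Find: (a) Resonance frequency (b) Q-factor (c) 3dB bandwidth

Step 1 — Resonance: ω₀ = 1/√(LC) = 1/√(0.01·1.01e-06) = 9950 rad/s.
Step 2 — f₀ = ω₀/(2π) = 1584 Hz.
Step 3 — Series Q: Q = ω₀L/R = 9950·0.01/279 = 0.3566.
Step 4 — Bandwidth: Δω = ω₀/Q = 2.79e+04 rad/s; BW = Δω/(2π) = 4440 Hz.

(a) f₀ = 1584 Hz  (b) Q = 0.3566  (c) BW = 4440 Hz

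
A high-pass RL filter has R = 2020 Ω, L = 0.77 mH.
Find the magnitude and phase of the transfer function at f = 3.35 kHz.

Step 1 — Angular frequency: ω = 2π·3350 = 2.105e+04 rad/s.
Step 2 — Transfer function: H(jω) = jωL/(R + jωL).
Step 3 — Numerator jωL = j·16.21; denominator R + jωL = 2020 + j16.21.
Step 4 — H = 6.437e-05 + j0.008023.
Step 5 — Magnitude: |H| = 0.008023 (-41.9 dB); phase: φ = 89.5°.

|H| = 0.008023 (-41.9 dB), φ = 89.5°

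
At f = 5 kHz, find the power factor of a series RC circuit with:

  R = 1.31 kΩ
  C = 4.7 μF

Step 1 — Angular frequency: ω = 2π·f = 2π·5000 = 3.142e+04 rad/s.
Step 2 — Component impedances:
  R: Z = R = 1310 Ω
  C: Z = 1/(jωC) = -j/(ω·C) = 0 - j6.773 Ω
Step 3 — Series combination: Z_total = R + C = 1310 - j6.773 Ω = 1310∠-0.3° Ω.
Step 4 — Power factor: PF = cos(φ) = Re(Z)/|Z| = 1310/1310 = 1.
Step 5 — Type: Im(Z) = -6.773 ⇒ leading (phase φ = -0.3°).

PF = 1 (leading, φ = -0.3°)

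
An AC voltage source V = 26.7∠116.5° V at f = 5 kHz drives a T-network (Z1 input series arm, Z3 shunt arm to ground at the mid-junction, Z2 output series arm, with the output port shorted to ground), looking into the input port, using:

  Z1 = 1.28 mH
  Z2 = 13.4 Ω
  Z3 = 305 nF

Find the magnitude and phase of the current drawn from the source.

Step 1 — Angular frequency: ω = 2π·f = 2π·5000 = 3.142e+04 rad/s.
Step 2 — Component impedances:
  Z1: Z = jωL = j·3.142e+04·0.00128 = 0 + j40.21 Ω
  Z2: Z = R = 13.4 Ω
  Z3: Z = 1/(jωC) = -j/(ω·C) = 0 - j104.4 Ω
Step 3 — With the output port shorted to ground, the output series arm Z2 runs from the junction to ground; the shunt arm Z3 also runs from the junction to ground. They appear in parallel: Z3 || Z2 = 13.18 - j1.693 Ω.
Step 4 — Series with input arm Z1: Z_in = Z1 + (Z3 || Z2) = 13.18 + j38.52 Ω = 40.71∠71.1° Ω.
Step 5 — Source phasor: V = 26.7∠116.5° V = -11.91 + j23.89 V.
Step 6 — Ohm's law: I = V / Z_total = (-11.91 + j23.89) / (13.18 + j38.52) = 0.4605 + j0.4669 A.
Step 7 — Convert to polar: |I| = 0.6558 A, ∠I = 45.4°.

I = 0.6558∠45.4° A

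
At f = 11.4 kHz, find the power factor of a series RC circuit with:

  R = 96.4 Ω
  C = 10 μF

Step 1 — Angular frequency: ω = 2π·f = 2π·1.14e+04 = 7.163e+04 rad/s.
Step 2 — Component impedances:
  R: Z = R = 96.4 Ω
  C: Z = 1/(jωC) = -j/(ω·C) = 0 - j1.396 Ω
Step 3 — Series combination: Z_total = R + C = 96.4 - j1.396 Ω = 96.41∠-0.8° Ω.
Step 4 — Power factor: PF = cos(φ) = Re(Z)/|Z| = 96.4/96.41 = 0.9999.
Step 5 — Type: Im(Z) = -1.396 ⇒ leading (phase φ = -0.8°).

PF = 0.9999 (leading, φ = -0.8°)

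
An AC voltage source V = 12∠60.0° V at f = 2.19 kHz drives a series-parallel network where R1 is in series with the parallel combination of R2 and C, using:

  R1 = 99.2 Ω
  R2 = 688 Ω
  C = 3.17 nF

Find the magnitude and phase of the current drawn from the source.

Step 1 — Angular frequency: ω = 2π·f = 2π·2190 = 1.376e+04 rad/s.
Step 2 — Component impedances:
  R1: Z = R = 99.2 Ω
  R2: Z = R = 688 Ω
  C: Z = 1/(jωC) = -j/(ω·C) = 0 - j2.293e+04 Ω
Step 3 — Parallel branch: R2 || C = 1/(1/R2 + 1/C) = 687.4 - j20.63 Ω.
Step 4 — Series with R1: Z_total = R1 + (R2 || C) = 786.6 - j20.63 Ω = 786.9∠-1.5° Ω.
Step 5 — Source phasor: V = 12∠60.0° V = 6 + j10.39 V.
Step 6 — Ohm's law: I = V / Z_total = (6 + j10.39) / (786.6 - j20.63) = 0.007276 + j0.0134 A.
Step 7 — Convert to polar: |I| = 0.01525 A, ∠I = 61.5°.

I = 0.01525∠61.5° A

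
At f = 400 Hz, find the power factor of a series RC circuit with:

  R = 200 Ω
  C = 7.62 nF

Step 1 — Angular frequency: ω = 2π·f = 2π·400 = 2513 rad/s.
Step 2 — Component impedances:
  R: Z = R = 200 Ω
  C: Z = 1/(jωC) = -j/(ω·C) = 0 - j5.222e+04 Ω
Step 3 — Series combination: Z_total = R + C = 200 - j5.222e+04 Ω = 5.222e+04∠-89.8° Ω.
Step 4 — Power factor: PF = cos(φ) = Re(Z)/|Z| = 200/5.222e+04 = 0.00383.
Step 5 — Type: Im(Z) = -5.222e+04 ⇒ leading (phase φ = -89.8°).

PF = 0.00383 (leading, φ = -89.8°)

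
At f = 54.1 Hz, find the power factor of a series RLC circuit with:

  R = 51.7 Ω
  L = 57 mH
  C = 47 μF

Step 1 — Angular frequency: ω = 2π·f = 2π·54.1 = 339.9 rad/s.
Step 2 — Component impedances:
  R: Z = R = 51.7 Ω
  L: Z = jωL = j·339.9·0.057 = 0 + j19.38 Ω
  C: Z = 1/(jωC) = -j/(ω·C) = 0 - j62.59 Ω
Step 3 — Series combination: Z_total = R + L + C = 51.7 - j43.22 Ω = 67.38∠-39.9° Ω.
Step 4 — Power factor: PF = cos(φ) = Re(Z)/|Z| = 51.7/67.384 = 0.7672.
Step 5 — Type: Im(Z) = -43.22 ⇒ leading (phase φ = -39.9°).

PF = 0.7672 (leading, φ = -39.9°)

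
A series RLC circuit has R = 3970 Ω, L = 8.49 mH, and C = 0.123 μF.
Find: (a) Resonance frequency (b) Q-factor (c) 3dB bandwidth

Step 1 — Resonance: ω₀ = 1/√(LC) = 1/√(0.00849·1.23e-07) = 3.095e+04 rad/s.
Step 2 — f₀ = ω₀/(2π) = 4925 Hz.
Step 3 — Series Q: Q = ω₀L/R = 3.095e+04·0.00849/3970 = 0.06618.
Step 4 — Bandwidth: Δω = ω₀/Q = 4.676e+05 rad/s; BW = Δω/(2π) = 7.442e+04 Hz.

(a) f₀ = 4925 Hz  (b) Q = 0.06618  (c) BW = 7.442e+04 Hz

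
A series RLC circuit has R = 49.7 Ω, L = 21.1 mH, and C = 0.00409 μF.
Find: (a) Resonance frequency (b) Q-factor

Step 1 — Resonance condition Im(Z)=0 gives ω₀ = 1/√(LC).
Step 2 — ω₀ = 1/√(0.0211·4.09e-09) = 1.076e+05 rad/s.
Step 3 — f₀ = ω₀/(2π) = 1.713e+04 Hz.
Step 4 — Series Q: Q = ω₀L/R = 1.076e+05·0.0211/49.7 = 45.7.

(a) f₀ = 1.713e+04 Hz  (b) Q = 45.7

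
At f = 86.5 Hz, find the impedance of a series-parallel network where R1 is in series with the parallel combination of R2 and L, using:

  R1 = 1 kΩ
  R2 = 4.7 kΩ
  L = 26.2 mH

Step 1 — Angular frequency: ω = 2π·f = 2π·86.5 = 543.5 rad/s.
Step 2 — Component impedances:
  R1: Z = R = 1000 Ω
  R2: Z = R = 4700 Ω
  L: Z = jωL = j·543.5·0.0262 = 0 + j14.24 Ω
Step 3 — Parallel branch: R2 || L = 1/(1/R2 + 1/L) = 0.04314 + j14.24 Ω.
Step 4 — Series with R1: Z_total = R1 + (R2 || L) = 1000 + j14.24 Ω = 1000∠0.8° Ω.

Z = 1000 + j14.24 Ω = 1000∠0.8° Ω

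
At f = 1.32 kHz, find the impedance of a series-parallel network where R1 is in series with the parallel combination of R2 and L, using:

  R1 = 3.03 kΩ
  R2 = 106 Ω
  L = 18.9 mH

Step 1 — Angular frequency: ω = 2π·f = 2π·1320 = 8294 rad/s.
Step 2 — Component impedances:
  R1: Z = R = 3030 Ω
  R2: Z = R = 106 Ω
  L: Z = jωL = j·8294·0.0189 = 0 + j156.8 Ω
Step 3 — Parallel branch: R2 || L = 1/(1/R2 + 1/L) = 72.74 + j49.19 Ω.
Step 4 — Series with R1: Z_total = R1 + (R2 || L) = 3103 + j49.19 Ω = 3103∠0.9° Ω.

Z = 3103 + j49.19 Ω = 3103∠0.9° Ω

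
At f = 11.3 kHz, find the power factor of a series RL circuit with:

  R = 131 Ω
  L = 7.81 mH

Step 1 — Angular frequency: ω = 2π·f = 2π·1.13e+04 = 7.1e+04 rad/s.
Step 2 — Component impedances:
  R: Z = R = 131 Ω
  L: Z = jωL = j·7.1e+04·0.00781 = 0 + j554.5 Ω
Step 3 — Series combination: Z_total = R + L = 131 + j554.5 Ω = 569.8∠76.7° Ω.
Step 4 — Power factor: PF = cos(φ) = Re(Z)/|Z| = 131/569.8 = 0.2299.
Step 5 — Type: Im(Z) = 554.5 ⇒ lagging (phase φ = 76.7°).

PF = 0.2299 (lagging, φ = 76.7°)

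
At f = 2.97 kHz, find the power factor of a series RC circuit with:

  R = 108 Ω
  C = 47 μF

Step 1 — Angular frequency: ω = 2π·f = 2π·2970 = 1.866e+04 rad/s.
Step 2 — Component impedances:
  R: Z = R = 108 Ω
  C: Z = 1/(jωC) = -j/(ω·C) = 0 - j1.14 Ω
Step 3 — Series combination: Z_total = R + C = 108 - j1.14 Ω = 108∠-0.6° Ω.
Step 4 — Power factor: PF = cos(φ) = Re(Z)/|Z| = 108/108.01 = 0.9999.
Step 5 — Type: Im(Z) = -1.14 ⇒ leading (phase φ = -0.6°).

PF = 0.9999 (leading, φ = -0.6°)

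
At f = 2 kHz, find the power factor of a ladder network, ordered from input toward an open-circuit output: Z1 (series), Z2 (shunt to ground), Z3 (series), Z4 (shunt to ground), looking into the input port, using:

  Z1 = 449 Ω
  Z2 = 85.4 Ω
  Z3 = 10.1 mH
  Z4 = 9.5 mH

Step 1 — Angular frequency: ω = 2π·f = 2π·2000 = 1.257e+04 rad/s.
Step 2 — Component impedances:
  Z1: Z = R = 449 Ω
  Z2: Z = R = 85.4 Ω
  Z3: Z = jωL = j·1.257e+04·0.0101 = 0 + j126.9 Ω
  Z4: Z = jωL = j·1.257e+04·0.0095 = 0 + j119.4 Ω
Step 3 — Ladder network (open output): work backward from the far end, alternating series and parallel combinations. Z_in = 525.2 + j26.43 Ω = 525.9∠2.9° Ω.
Step 4 — Power factor: PF = cos(φ) = Re(Z)/|Z| = 525.2/525.9 = 0.9987.
Step 5 — Type: Im(Z) = 26.43 ⇒ lagging (phase φ = 2.9°).

PF = 0.9987 (lagging, φ = 2.9°)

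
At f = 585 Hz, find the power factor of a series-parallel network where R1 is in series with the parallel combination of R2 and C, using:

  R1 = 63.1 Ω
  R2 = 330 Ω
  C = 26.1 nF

Step 1 — Angular frequency: ω = 2π·f = 2π·585 = 3676 rad/s.
Step 2 — Component impedances:
  R1: Z = R = 63.1 Ω
  R2: Z = R = 330 Ω
  C: Z = 1/(jωC) = -j/(ω·C) = 0 - j1.042e+04 Ω
Step 3 — Parallel branch: R2 || C = 1/(1/R2 + 1/C) = 329.7 - j10.44 Ω.
Step 4 — Series with R1: Z_total = R1 + (R2 || C) = 392.8 - j10.44 Ω = 392.9∠-1.5° Ω.
Step 5 — Power factor: PF = cos(φ) = Re(Z)/|Z| = 392.77/392.91 = 0.9996.
Step 6 — Type: Im(Z) = -10.44 ⇒ leading (phase φ = -1.5°).

PF = 0.9996 (leading, φ = -1.5°)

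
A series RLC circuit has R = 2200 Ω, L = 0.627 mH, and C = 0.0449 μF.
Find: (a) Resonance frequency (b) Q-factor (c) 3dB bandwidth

Step 1 — Resonance condition Im(Z)=0 gives ω₀ = 1/√(LC).
Step 2 — ω₀ = 1/√(0.000627·4.49e-08) = 1.885e+05 rad/s.
Step 3 — f₀ = ω₀/(2π) = 3e+04 Hz.
Step 4 — Series Q: Q = ω₀L/R = 1.885e+05·0.000627/2200 = 0.05371.
Step 5 — 3dB bandwidth: Δω = ω₀/Q = 3.509e+06 rad/s; BW = Δω/(2π) = 5.584e+05 Hz.

(a) f₀ = 3e+04 Hz  (b) Q = 0.05371  (c) BW = 5.584e+05 Hz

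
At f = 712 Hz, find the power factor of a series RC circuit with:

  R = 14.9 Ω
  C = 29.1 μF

Step 1 — Angular frequency: ω = 2π·f = 2π·712 = 4474 rad/s.
Step 2 — Component impedances:
  R: Z = R = 14.9 Ω
  C: Z = 1/(jωC) = -j/(ω·C) = 0 - j7.682 Ω
Step 3 — Series combination: Z_total = R + C = 14.9 - j7.682 Ω = 16.76∠-27.3° Ω.
Step 4 — Power factor: PF = cos(φ) = Re(Z)/|Z| = 14.9/16.764 = 0.8888.
Step 5 — Type: Im(Z) = -7.682 ⇒ leading (phase φ = -27.3°).

PF = 0.8888 (leading, φ = -27.3°)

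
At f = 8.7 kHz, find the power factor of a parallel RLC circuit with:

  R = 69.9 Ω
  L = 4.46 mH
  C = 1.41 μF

Step 1 — Angular frequency: ω = 2π·f = 2π·8700 = 5.466e+04 rad/s.
Step 2 — Component impedances:
  R: Z = R = 69.9 Ω
  L: Z = jωL = j·5.466e+04·0.00446 = 0 + j243.8 Ω
  C: Z = 1/(jωC) = -j/(ω·C) = 0 - j12.97 Ω
Step 3 — Parallel combination: 1/Z_total = 1/R + 1/L + 1/C; Z_total = 2.587 - j13.2 Ω = 13.45∠-78.9° Ω.
Step 4 — Power factor: PF = cos(φ) = Re(Z)/|Z| = 2.5871/13.448 = 0.1924.
Step 5 — Type: Im(Z) = -13.2 ⇒ leading (phase φ = -78.9°).

PF = 0.1924 (leading, φ = -78.9°)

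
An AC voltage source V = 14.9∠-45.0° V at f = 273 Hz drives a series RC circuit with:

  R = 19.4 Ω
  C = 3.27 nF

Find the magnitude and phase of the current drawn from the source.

Step 1 — Angular frequency: ω = 2π·f = 2π·273 = 1715 rad/s.
Step 2 — Component impedances:
  R: Z = R = 19.4 Ω
  C: Z = 1/(jωC) = -j/(ω·C) = 0 - j1.783e+05 Ω
Step 3 — Series combination: Z_total = R + C = 19.4 - j1.783e+05 Ω = 1.783e+05∠-90.0° Ω.
Step 4 — Source phasor: V = 14.9∠-45.0° V = 10.54 - j10.54 V.
Step 5 — Ohm's law: I = V / Z_total = (10.54 - j10.54) / (19.4 - j1.783e+05) = 5.91e-05 + j5.909e-05 A.
Step 6 — Convert to polar: |I| = 8.358e-05 A, ∠I = 45.0°.

I = 8.358e-05∠45.0° A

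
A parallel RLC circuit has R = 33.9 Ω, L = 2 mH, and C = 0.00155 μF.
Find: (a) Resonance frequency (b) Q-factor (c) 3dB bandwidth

Step 1 — Resonance: ω₀ = 1/√(LC) = 1/√(0.002·1.55e-09) = 5.68e+05 rad/s.
Step 2 — f₀ = ω₀/(2π) = 9.039e+04 Hz.
Step 3 — Parallel Q: Q = R/(ω₀L) = 33.9/(5.68e+05·0.002) = 0.02984.
Step 4 — Bandwidth: Δω = ω₀/Q = 1.903e+07 rad/s; BW = Δω/(2π) = 3.029e+06 Hz.

(a) f₀ = 9.039e+04 Hz  (b) Q = 0.02984  (c) BW = 3.029e+06 Hz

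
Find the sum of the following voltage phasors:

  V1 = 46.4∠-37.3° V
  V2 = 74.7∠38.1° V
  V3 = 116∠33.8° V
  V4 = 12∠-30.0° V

Step 1 — Convert each phasor to rectangular form:
  V1 = 46.4·(cos(-37.3°) + j·sin(-37.3°)) = 36.91 - j28.12 V
  V2 = 74.7·(cos(38.1°) + j·sin(38.1°)) = 58.78 + j46.09 V
  V3 = 116·(cos(33.8°) + j·sin(33.8°)) = 96.39 + j64.53 V
  V4 = 12·(cos(-30.0°) + j·sin(-30.0°)) = 10.39 - j6 V
Step 2 — Sum components: V_total = 202.5 + j76.51 V.
Step 3 — Convert to polar: |V_total| = 216.5 V, ∠V_total = 20.7°.

V_total = 216.5∠20.7° V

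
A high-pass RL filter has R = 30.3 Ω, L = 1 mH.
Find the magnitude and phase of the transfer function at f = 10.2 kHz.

Step 1 — Angular frequency: ω = 2π·1.02e+04 = 6.409e+04 rad/s.
Step 2 — Transfer function: H(jω) = jωL/(R + jωL).
Step 3 — Numerator jωL = j·64.09; denominator R + jωL = 30.3 + j64.09.
Step 4 — H = 0.8173 + j0.3864.
Step 5 — Magnitude: |H| = 0.9041 (-0.9 dB); phase: φ = 25.3°.

|H| = 0.9041 (-0.9 dB), φ = 25.3°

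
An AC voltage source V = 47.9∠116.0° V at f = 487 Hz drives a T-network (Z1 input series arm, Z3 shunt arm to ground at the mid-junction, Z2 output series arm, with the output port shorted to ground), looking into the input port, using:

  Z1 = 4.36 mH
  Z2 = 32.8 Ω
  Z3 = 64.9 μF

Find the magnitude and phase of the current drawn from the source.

Step 1 — Angular frequency: ω = 2π·f = 2π·487 = 3060 rad/s.
Step 2 — Component impedances:
  Z1: Z = jωL = j·3060·0.00436 = 0 + j13.34 Ω
  Z2: Z = R = 32.8 Ω
  Z3: Z = 1/(jωC) = -j/(ω·C) = 0 - j5.036 Ω
Step 3 — With the output port shorted to ground, the output series arm Z2 runs from the junction to ground; the shunt arm Z3 also runs from the junction to ground. They appear in parallel: Z3 || Z2 = 0.7553 - j4.92 Ω.
Step 4 — Series with input arm Z1: Z_in = Z1 + (Z3 || Z2) = 0.7553 + j8.422 Ω = 8.455∠84.9° Ω.
Step 5 — Source phasor: V = 47.9∠116.0° V = -21 + j43.05 V.
Step 6 — Ohm's law: I = V / Z_total = (-21 + j43.05) / (0.7553 + j8.422) = 4.849 + j2.928 A.
Step 7 — Convert to polar: |I| = 5.665 A, ∠I = 31.1°.

I = 5.665∠31.1° A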